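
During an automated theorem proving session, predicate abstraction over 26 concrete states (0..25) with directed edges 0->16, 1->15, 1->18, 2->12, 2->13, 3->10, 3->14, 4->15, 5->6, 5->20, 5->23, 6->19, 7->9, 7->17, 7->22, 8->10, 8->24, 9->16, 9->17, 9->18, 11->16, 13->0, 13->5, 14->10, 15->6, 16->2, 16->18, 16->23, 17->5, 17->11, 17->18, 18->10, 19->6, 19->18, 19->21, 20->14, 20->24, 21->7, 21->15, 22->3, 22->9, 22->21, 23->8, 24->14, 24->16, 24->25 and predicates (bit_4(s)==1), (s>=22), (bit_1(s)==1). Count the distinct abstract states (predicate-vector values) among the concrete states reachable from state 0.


BFS from 0:
Concrete reachable: {0, 2, 3, 5, 6, 7, 8, 9, 10, 11, 12, 13, 14, 15, 16, 17, 18, 19, 20, 21, 22, 23, 24, 25}
Abstract via predicates (bit_4(s)==1), (s>=22), (bit_1(s)==1):
  (0,0,0) <- {0, 5, 8, 9, 12, 13}
  (0,0,1) <- {2, 3, 6, 7, 10, 11, 14, 15}
  (1,0,0) <- {16, 17, 20, 21}
  (1,0,1) <- {18, 19}
  (1,1,0) <- {24, 25}
  (1,1,1) <- {22, 23}
Distinct abstract states = 6

6


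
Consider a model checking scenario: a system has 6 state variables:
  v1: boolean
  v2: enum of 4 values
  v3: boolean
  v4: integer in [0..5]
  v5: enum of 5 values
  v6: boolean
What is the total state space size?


State space = product of domain sizes of all variables.
Domain sizes:
  v1 (boolean): 2
  v2 (enum of 4 values): 4
  v3 (boolean): 2
  v4 (integer in [0..5]): 6
  v5 (enum of 5 values): 5
  v6 (boolean): 2
Product = 2 * 4 * 2 * 6 * 5 * 2 = 960

960


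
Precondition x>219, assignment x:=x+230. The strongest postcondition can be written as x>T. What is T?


Formula: sp(P, x:=E) = exists old_x. (x = E[old_x/x]) AND P[old_x/x] (old_x is the value of x before the assignment; eliminate old_x by solving x = E[old_x/x] for old_x)
Step 1: Precondition P: x>219, i.e. old_x > 219
Step 2: Assignment gives x = old_x + 230, so old_x = x - 230
Step 3: Substitute into P: x - 230 > 219
Step 4: Simplify: x > 219+230 = 449

449


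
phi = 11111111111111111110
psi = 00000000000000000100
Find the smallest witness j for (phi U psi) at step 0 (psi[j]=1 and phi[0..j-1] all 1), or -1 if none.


(phi U psi) at 0: need smallest j with psi[j]=1 and phi[i]=1 for all i in [0,j).
Scan from step 0:
  step 0: phi=1, psi=0 -> continue
  step 1: phi=1, psi=0 -> continue
  step 2: phi=1, psi=0 -> continue
  step 3: phi=1, psi=0 -> continue
  step 17: psi=1 and phi held for [0,17) -> witness found
Witness step = 17

17


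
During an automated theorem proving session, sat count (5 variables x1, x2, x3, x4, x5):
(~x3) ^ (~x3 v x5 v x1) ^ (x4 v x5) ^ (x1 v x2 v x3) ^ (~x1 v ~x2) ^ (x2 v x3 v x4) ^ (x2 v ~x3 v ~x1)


CNF with 7 clauses over 5 vars (32 assignments).
An assignment satisfies CNF iff every clause has >=1 true literal.
Check each row (bits = x1,x2,x3,x4,x5; clause T/F shown):
  row 0 [00000]: clauses=TTFFTFT -> 0
  row 1 [00001]: clauses=TTTFTFT -> 0
  row 2 [00010]: clauses=TTTFTTT -> 0
  row 3 [00011]: clauses=TTTFTTT -> 0
  row 4 [00100]: clauses=FFFTTTT -> 0
  row 5 [00101]: clauses=FTTTTTT -> 0
  row 6 [00110]: clauses=FFTTTTT -> 0
  row 7 [00111]: clauses=FTTTTTT -> 0
  row 8 [01000]: clauses=TTFTTTT -> 0
  row 9 [01001]: clauses=TTTTTTT -> 1
  row 10 [01010]: clauses=TTTTTTT -> 1
  row 11 [01011]: clauses=TTTTTTT -> 1
  row 12 [01100]: clauses=FFFTTTT -> 0
  row 13 [01101]: clauses=FTTTTTT -> 0
  row 14 [01110]: clauses=FFTTTTT -> 0
  row 15 [01111]: clauses=FTTTTTT -> 0
  row 16 [10000]: clauses=TTFTTFT -> 0
  row 17 [10001]: clauses=TTTTTFT -> 0
  row 18 [10010]: clauses=TTTTTTT -> 1
  row 19 [10011]: clauses=TTTTTTT -> 1
  row 20 [10100]: clauses=FTFTTTF -> 0
  row 21 [10101]: clauses=FTTTTTF -> 0
  row 22 [10110]: clauses=FTTTTTF -> 0
  row 23 [10111]: clauses=FTTTTTF -> 0
  row 24 [11000]: clauses=TTFTFTT -> 0
  row 25 [11001]: clauses=TTTTFTT -> 0
  row 26 [11010]: clauses=TTTTFTT -> 0
  row 27 [11011]: clauses=TTTTFTT -> 0
  row 28 [11100]: clauses=FTFTFTT -> 0
  row 29 [11101]: clauses=FTTTFTT -> 0
  row 30 [11110]: clauses=FTTTFTT -> 0
  row 31 [11111]: clauses=FTTTFTT -> 0
Full result column, 8 rows per line (x1,x2 fixed per line; x3,x4,x5 runs 000..111 left to right):
  rows 0-7 [x1,x2=00]: 00000000  (ones: 0)
  rows 8-15 [x1,x2=01]: 01110000  (ones: 3)
  rows 16-23 [x1,x2=10]: 00110000  (ones: 2)
  rows 24-31 [x1,x2=11]: 00000000  (ones: 0)
Satisfying assignments = 0+3+2+0 = 5

5


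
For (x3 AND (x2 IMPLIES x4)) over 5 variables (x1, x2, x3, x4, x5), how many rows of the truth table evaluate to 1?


Formula: (x3 AND (x2 IMPLIES x4)) over 5 vars (32 rows)
Evaluate each row (x1, x2, x3, x4, x5 as bits, MSB first):
  row 0 [00000]: (0 AND (0 IMPLIES 0)) -> 0
  row 1 [00001]: (0 AND (0 IMPLIES 0)) -> 0
  row 2 [00010]: (0 AND (0 IMPLIES 1)) -> 0
  row 3 [00011]: (0 AND (0 IMPLIES 1)) -> 0
  row 4 [00100]: (1 AND (0 IMPLIES 0)) -> 1
  row 5 [00101]: (1 AND (0 IMPLIES 0)) -> 1
  row 6 [00110]: (1 AND (0 IMPLIES 1)) -> 1
  row 7 [00111]: (1 AND (0 IMPLIES 1)) -> 1
  row 8 [01000]: (0 AND (1 IMPLIES 0)) -> 0
  row 9 [01001]: (0 AND (1 IMPLIES 0)) -> 0
  row 10 [01010]: (0 AND (1 IMPLIES 1)) -> 0
  row 11 [01011]: (0 AND (1 IMPLIES 1)) -> 0
  row 12 [01100]: (1 AND (1 IMPLIES 0)) -> 0
  row 13 [01101]: (1 AND (1 IMPLIES 0)) -> 0
  row 14 [01110]: (1 AND (1 IMPLIES 1)) -> 1
  row 15 [01111]: (1 AND (1 IMPLIES 1)) -> 1
  row 16 [10000]: (0 AND (0 IMPLIES 0)) -> 0
  row 17 [10001]: (0 AND (0 IMPLIES 0)) -> 0
  row 18 [10010]: (0 AND (0 IMPLIES 1)) -> 0
  row 19 [10011]: (0 AND (0 IMPLIES 1)) -> 0
  row 20 [10100]: (1 AND (0 IMPLIES 0)) -> 1
  row 21 [10101]: (1 AND (0 IMPLIES 0)) -> 1
  row 22 [10110]: (1 AND (0 IMPLIES 1)) -> 1
  row 23 [10111]: (1 AND (0 IMPLIES 1)) -> 1
  row 24 [11000]: (0 AND (1 IMPLIES 0)) -> 0
  row 25 [11001]: (0 AND (1 IMPLIES 0)) -> 0
  row 26 [11010]: (0 AND (1 IMPLIES 1)) -> 0
  row 27 [11011]: (0 AND (1 IMPLIES 1)) -> 0
  row 28 [11100]: (1 AND (1 IMPLIES 0)) -> 0
  row 29 [11101]: (1 AND (1 IMPLIES 0)) -> 0
  row 30 [11110]: (1 AND (1 IMPLIES 1)) -> 1
  row 31 [11111]: (1 AND (1 IMPLIES 1)) -> 1
Full result column, 8 rows per line (x1,x2 fixed per line; x3,x4,x5 runs 000..111 left to right):
  rows 0-7 [x1,x2=00]: 00001111  (ones: 4)
  rows 8-15 [x1,x2=01]: 00000011  (ones: 2)
  rows 16-23 [x1,x2=10]: 00001111  (ones: 4)
  rows 24-31 [x1,x2=11]: 00000011  (ones: 2)
Count of 1-rows = 4+2+4+2 = 12

12


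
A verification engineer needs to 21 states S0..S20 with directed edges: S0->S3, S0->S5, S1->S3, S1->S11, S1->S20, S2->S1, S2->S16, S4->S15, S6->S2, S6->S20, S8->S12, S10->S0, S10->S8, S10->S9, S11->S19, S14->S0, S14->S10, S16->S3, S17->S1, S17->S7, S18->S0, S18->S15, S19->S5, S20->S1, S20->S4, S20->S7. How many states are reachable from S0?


BFS from S0:
  layer 0: {S0}
  layer 1: {S3, S5}
Reachable set: {S0, S3, S5}
Count = 3

3


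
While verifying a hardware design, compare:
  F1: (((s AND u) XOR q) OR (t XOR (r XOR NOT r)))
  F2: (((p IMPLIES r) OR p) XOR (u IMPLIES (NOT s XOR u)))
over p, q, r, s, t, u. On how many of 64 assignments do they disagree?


F1 = (((s AND u) XOR q) OR (t XOR (r XOR NOT r)))
F2 = (((p IMPLIES r) OR p) XOR (u IMPLIES (NOT s XOR u)))
Evaluate both on each of 64 rows (bits = p,q,r,s,t,u):
  row 0 [000000]: F1=1 F2=0 (differ) -> 1
  row 1 [000001]: F1=1 F2=1 -> 0
  row 2 [000010]: F1=0 F2=0 -> 0
  row 3 [000011]: F1=0 F2=1 (differ) -> 1
  row 4 [000100]: F1=1 F2=0 (differ) -> 1
  (every remaining row is evaluated the same way; all 64 results are listed next)
Full result column, 8 rows per line (p,q,r fixed per line; s,t,u runs 000..111 left to right):
  rows 0-7 [p,q,r=000]: 10011101  (ones: 5)
  rows 8-15 [p,q,r=001]: 10011101  (ones: 5)
  rows 16-23 [p,q,r=010]: 10101110  (ones: 5)
  rows 24-31 [p,q,r=011]: 10101110  (ones: 5)
  rows 32-39 [p,q,r=100]: 10011101  (ones: 5)
  rows 40-47 [p,q,r=101]: 10011101  (ones: 5)
  rows 48-55 [p,q,r=110]: 10101110  (ones: 5)
  rows 56-63 [p,q,r=111]: 10101110  (ones: 5)
Disagreements = 5+5+5+5+5+5+5+5 = 40

40


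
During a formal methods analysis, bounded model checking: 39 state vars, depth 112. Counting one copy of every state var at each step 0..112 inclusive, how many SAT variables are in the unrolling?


BMC unrolls to depth k, creating one copy of each state var for steps 0..k.
Step count = 112 + 1 = 113 (steps 0 through 112)
Vars per step = 39
Total = 39 * 113 = 4407

4407


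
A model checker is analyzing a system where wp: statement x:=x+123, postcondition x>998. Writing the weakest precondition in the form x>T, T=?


Formula: wp(x:=E, P) = P[E/x] (substitute E for x in postcondition)
Step 1: Postcondition: x>998
Step 2: Substitute x+123 for x: x+123>998
Step 3: Solve for x: x > 998-123 = 875

875


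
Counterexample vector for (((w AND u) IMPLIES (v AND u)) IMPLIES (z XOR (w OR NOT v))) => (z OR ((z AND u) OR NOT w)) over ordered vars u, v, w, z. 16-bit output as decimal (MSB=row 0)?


F1 = (((w AND u) IMPLIES (v AND u)) IMPLIES (z XOR (w OR NOT v)))
F2 = (z OR ((z AND u) OR NOT w))
Counterexample to F1=>F2 is where F1=1 and F2=0.
Evaluate each row (bits = u,v,w,z, MSB first):
  row 0 [0000]: F1=1 F2=1 -> F1&~F2 -> 0
  row 1 [0001]: F1=0 F2=1 -> F1&~F2 -> 0
  row 2 [0010]: F1=1 F2=0 -> F1&~F2 -> 1
  row 3 [0011]: F1=0 F2=1 -> F1&~F2 -> 0
  row 4 [0100]: F1=0 F2=1 -> F1&~F2 -> 0
  row 5 [0101]: F1=1 F2=1 -> F1&~F2 -> 0
  row 6 [0110]: F1=1 F2=0 -> F1&~F2 -> 1
  row 7 [0111]: F1=0 F2=1 -> F1&~F2 -> 0
  row 8 [1000]: F1=1 F2=1 -> F1&~F2 -> 0
  row 9 [1001]: F1=0 F2=1 -> F1&~F2 -> 0
  row 10 [1010]: F1=1 F2=0 -> F1&~F2 -> 1
  row 11 [1011]: F1=1 F2=1 -> F1&~F2 -> 0
  row 12 [1100]: F1=0 F2=1 -> F1&~F2 -> 0
  row 13 [1101]: F1=1 F2=1 -> F1&~F2 -> 0
  row 14 [1110]: F1=1 F2=0 -> F1&~F2 -> 1
  row 15 [1111]: F1=0 F2=1 -> F1&~F2 -> 0
Full result column, 4 rows per line (u,v fixed per line; w,z runs 00..11 left to right):
  rows 0-3 [u,v=00]: 0010  = hex 2
  rows 4-7 [u,v=01]: 0010  = hex 2
  rows 8-11 [u,v=10]: 0010  = hex 2
  rows 12-15 [u,v=11]: 0010  = hex 2
Counterexample vector (row 0 .. row 15) = 0010001000100010
Output column grouped in 4s = 0010 0010 0010 0010 = 0x2222
Convert to decimal digit by digit (value = value*16 + digit):
  2 -> 2
  2*16 + 2 = 34
  34*16 + 2 = 546
  546*16 + 2 = 8738
Decimal = 8738

8738


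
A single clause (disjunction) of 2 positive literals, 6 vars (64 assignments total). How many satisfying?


Step 1: Total=2^6=64
Step 2: Unsat when all 2 false: 2^4=16
Step 3: Sat=64-16=48

48


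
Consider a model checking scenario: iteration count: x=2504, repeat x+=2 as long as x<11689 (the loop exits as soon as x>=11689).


Step 1: x goes from 2504 toward 11689 by 2; the body runs while x<11689, so iterations = ceil((bound-start)/step)
Step 2: Distance=9185
Step 3: ceil(9185/2)=4593

4593


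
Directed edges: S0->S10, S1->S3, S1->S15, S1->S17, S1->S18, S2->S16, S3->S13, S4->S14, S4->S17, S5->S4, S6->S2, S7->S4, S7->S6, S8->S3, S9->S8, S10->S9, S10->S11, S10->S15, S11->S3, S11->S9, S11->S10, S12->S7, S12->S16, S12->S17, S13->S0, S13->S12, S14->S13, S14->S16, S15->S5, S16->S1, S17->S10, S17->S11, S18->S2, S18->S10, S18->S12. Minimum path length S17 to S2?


BFS layer-by-layer from S17:
  dist 0: {S17}
  dist 1: {S10, S11}
  dist 2: {S3, S9, S15}
  dist 3: {S5, S8, S13}
  dist 4: {S0, S4, S12}
  dist 5: {S7, S14, S16}
  dist 6: {S1, S6}
  dist 7: {S2, S18}
  -> S2 reached at distance 7
Shortest path length = 7

7


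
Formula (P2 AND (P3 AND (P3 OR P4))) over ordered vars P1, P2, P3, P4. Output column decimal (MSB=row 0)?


Formula: (P2 AND (P3 AND (P3 OR P4))) over P1, P2, P3, P4 (16 rows)
Evaluate each row (bits = P1,P2,P3,P4, MSB first):
  row 0 [0000]: (0 AND (0 AND (0 OR 0))) -> 0
  row 1 [0001]: (0 AND (0 AND (0 OR 1))) -> 0
  row 2 [0010]: (0 AND (1 AND (1 OR 0))) -> 0
  row 3 [0011]: (0 AND (1 AND (1 OR 1))) -> 0
  row 4 [0100]: (1 AND (0 AND (0 OR 0))) -> 0
  row 5 [0101]: (1 AND (0 AND (0 OR 1))) -> 0
  row 6 [0110]: (1 AND (1 AND (1 OR 0))) -> 1
  row 7 [0111]: (1 AND (1 AND (1 OR 1))) -> 1
  row 8 [1000]: (0 AND (0 AND (0 OR 0))) -> 0
  row 9 [1001]: (0 AND (0 AND (0 OR 1))) -> 0
  row 10 [1010]: (0 AND (1 AND (1 OR 0))) -> 0
  row 11 [1011]: (0 AND (1 AND (1 OR 1))) -> 0
  row 12 [1100]: (1 AND (0 AND (0 OR 0))) -> 0
  row 13 [1101]: (1 AND (0 AND (0 OR 1))) -> 0
  row 14 [1110]: (1 AND (1 AND (1 OR 0))) -> 1
  row 15 [1111]: (1 AND (1 AND (1 OR 1))) -> 1
Full result column, 4 rows per line (P1,P2 fixed per line; P3,P4 runs 00..11 left to right):
  rows 0-3 [P1,P2=00]: 0000  = hex 0
  rows 4-7 [P1,P2=01]: 0011  = hex 3
  rows 8-11 [P1,P2=10]: 0000  = hex 0
  rows 12-15 [P1,P2=11]: 0011  = hex 3
Output column (row 0 .. row 15) = 0000001100000011
Output column grouped in 4s = 0000 0011 0000 0011 = 0x0303
Convert to decimal digit by digit (value = value*16 + digit):
  0 -> 0
  0*16 + 3 = 3
  3*16 + 0 = 48
  48*16 + 3 = 771
Decimal = 771

771


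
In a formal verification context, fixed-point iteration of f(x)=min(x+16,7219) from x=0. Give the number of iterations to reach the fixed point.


Step 1: x=0, cap=7219, increment=16
Step 2: x grows by 16 each step until capped at 7219; fixed point is x=7219
Step 3: iterations = ceil(7219/16) = 452

452


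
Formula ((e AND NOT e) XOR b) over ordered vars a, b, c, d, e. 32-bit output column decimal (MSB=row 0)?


Formula: ((e AND NOT e) XOR b) over a, b, c, d, e (32 rows)
Evaluate each row (bits = a,b,c,d,e, MSB first):
  row 0 [00000]: ((0 AND NOT 0) XOR 0) -> 0
  row 1 [00001]: ((1 AND NOT 1) XOR 0) -> 0
  row 2 [00010]: ((0 AND NOT 0) XOR 0) -> 0
  row 3 [00011]: ((1 AND NOT 1) XOR 0) -> 0
  row 4 [00100]: ((0 AND NOT 0) XOR 0) -> 0
  row 5 [00101]: ((1 AND NOT 1) XOR 0) -> 0
  row 6 [00110]: ((0 AND NOT 0) XOR 0) -> 0
  row 7 [00111]: ((1 AND NOT 1) XOR 0) -> 0
  row 8 [01000]: ((0 AND NOT 0) XOR 1) -> 1
  row 9 [01001]: ((1 AND NOT 1) XOR 1) -> 1
  row 10 [01010]: ((0 AND NOT 0) XOR 1) -> 1
  row 11 [01011]: ((1 AND NOT 1) XOR 1) -> 1
  row 12 [01100]: ((0 AND NOT 0) XOR 1) -> 1
  row 13 [01101]: ((1 AND NOT 1) XOR 1) -> 1
  row 14 [01110]: ((0 AND NOT 0) XOR 1) -> 1
  row 15 [01111]: ((1 AND NOT 1) XOR 1) -> 1
  row 16 [10000]: ((0 AND NOT 0) XOR 0) -> 0
  row 17 [10001]: ((1 AND NOT 1) XOR 0) -> 0
  row 18 [10010]: ((0 AND NOT 0) XOR 0) -> 0
  row 19 [10011]: ((1 AND NOT 1) XOR 0) -> 0
  row 20 [10100]: ((0 AND NOT 0) XOR 0) -> 0
  row 21 [10101]: ((1 AND NOT 1) XOR 0) -> 0
  row 22 [10110]: ((0 AND NOT 0) XOR 0) -> 0
  row 23 [10111]: ((1 AND NOT 1) XOR 0) -> 0
  row 24 [11000]: ((0 AND NOT 0) XOR 1) -> 1
  row 25 [11001]: ((1 AND NOT 1) XOR 1) -> 1
  row 26 [11010]: ((0 AND NOT 0) XOR 1) -> 1
  row 27 [11011]: ((1 AND NOT 1) XOR 1) -> 1
  row 28 [11100]: ((0 AND NOT 0) XOR 1) -> 1
  row 29 [11101]: ((1 AND NOT 1) XOR 1) -> 1
  row 30 [11110]: ((0 AND NOT 0) XOR 1) -> 1
  row 31 [11111]: ((1 AND NOT 1) XOR 1) -> 1
Full result column, 4 rows per line (a,b,c fixed per line; d,e runs 00..11 left to right):
  rows 0-3 [a,b,c=000]: 0000  = hex 0
  rows 4-7 [a,b,c=001]: 0000  = hex 0
  rows 8-11 [a,b,c=010]: 1111  = hex F
  rows 12-15 [a,b,c=011]: 1111  = hex F
  rows 16-19 [a,b,c=100]: 0000  = hex 0
  rows 20-23 [a,b,c=101]: 0000  = hex 0
  rows 24-27 [a,b,c=110]: 1111  = hex F
  rows 28-31 [a,b,c=111]: 1111  = hex F
Output column (row 0 .. row 31) = 00000000111111110000000011111111
Output column grouped in 4s = 0000 0000 1111 1111 0000 0000 1111 1111 = 0x00FF00FF
Convert to decimal digit by digit (value = value*16 + digit):
  0 -> 0
  0*16 + 0 = 0
  0*16 + 15 (F) = 15
  15*16 + 15 (F) = 255
  255*16 + 0 = 4080
  4080*16 + 0 = 65280
  65280*16 + 15 (F) = 1044495
  1044495*16 + 15 (F) = 16711935
Decimal = 16711935

16711935


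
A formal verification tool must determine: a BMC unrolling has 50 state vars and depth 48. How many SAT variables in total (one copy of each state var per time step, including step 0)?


BMC unrolls to depth k, creating one copy of each state var for steps 0..k.
Step count = 48 + 1 = 49 (steps 0 through 48)
Vars per step = 50
Total = 50 * 49 = 2450

2450


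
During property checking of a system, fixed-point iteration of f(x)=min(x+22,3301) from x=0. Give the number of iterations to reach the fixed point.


Step 1: x=0, cap=3301, increment=22
Step 2: x grows by 22 each step until capped at 3301; fixed point is x=3301
Step 3: iterations = ceil(3301/22) = 151

151


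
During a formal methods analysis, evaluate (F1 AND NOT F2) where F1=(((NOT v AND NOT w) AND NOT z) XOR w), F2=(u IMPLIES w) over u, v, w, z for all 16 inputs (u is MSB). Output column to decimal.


F1 = (((NOT v AND NOT w) AND NOT z) XOR w)
F2 = (u IMPLIES w)
Counterexample to F1=>F2 is where F1=1 and F2=0.
Evaluate each row (bits = u,v,w,z, MSB first):
  row 0 [0000]: F1=1 F2=1 -> F1&~F2 -> 0
  row 1 [0001]: F1=0 F2=1 -> F1&~F2 -> 0
  row 2 [0010]: F1=1 F2=1 -> F1&~F2 -> 0
  row 3 [0011]: F1=1 F2=1 -> F1&~F2 -> 0
  row 4 [0100]: F1=0 F2=1 -> F1&~F2 -> 0
  row 5 [0101]: F1=0 F2=1 -> F1&~F2 -> 0
  row 6 [0110]: F1=1 F2=1 -> F1&~F2 -> 0
  row 7 [0111]: F1=1 F2=1 -> F1&~F2 -> 0
  row 8 [1000]: F1=1 F2=0 -> F1&~F2 -> 1
  row 9 [1001]: F1=0 F2=0 -> F1&~F2 -> 0
  row 10 [1010]: F1=1 F2=1 -> F1&~F2 -> 0
  row 11 [1011]: F1=1 F2=1 -> F1&~F2 -> 0
  row 12 [1100]: F1=0 F2=0 -> F1&~F2 -> 0
  row 13 [1101]: F1=0 F2=0 -> F1&~F2 -> 0
  row 14 [1110]: F1=1 F2=1 -> F1&~F2 -> 0
  row 15 [1111]: F1=1 F2=1 -> F1&~F2 -> 0
Full result column, 4 rows per line (u,v fixed per line; w,z runs 00..11 left to right):
  rows 0-3 [u,v=00]: 0000  = hex 0
  rows 4-7 [u,v=01]: 0000  = hex 0
  rows 8-11 [u,v=10]: 1000  = hex 8
  rows 12-15 [u,v=11]: 0000  = hex 0
Counterexample vector (row 0 .. row 15) = 0000000010000000
Output column grouped in 4s = 0000 0000 1000 0000 = 0x0080
Convert to decimal digit by digit (value = value*16 + digit):
  0 -> 0
  0*16 + 0 = 0
  0*16 + 8 = 8
  8*16 + 0 = 128
Decimal = 128

128


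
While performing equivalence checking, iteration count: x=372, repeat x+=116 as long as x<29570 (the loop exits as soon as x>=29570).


Step 1: x goes from 372 toward 29570 by 116; the body runs while x<29570, so iterations = ceil((bound-start)/step)
Step 2: Distance=29198
Step 3: ceil(29198/116)=252

252


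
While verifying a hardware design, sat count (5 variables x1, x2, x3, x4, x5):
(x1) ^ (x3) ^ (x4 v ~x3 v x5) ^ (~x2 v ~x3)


CNF with 4 clauses over 5 vars (32 assignments).
An assignment satisfies CNF iff every clause has >=1 true literal.
Check each row (bits = x1,x2,x3,x4,x5; clause T/F shown):
  row 0 [00000]: clauses=FFTT -> 0
  row 1 [00001]: clauses=FFTT -> 0
  row 2 [00010]: clauses=FFTT -> 0
  row 3 [00011]: clauses=FFTT -> 0
  row 4 [00100]: clauses=FTFT -> 0
  row 5 [00101]: clauses=FTTT -> 0
  row 6 [00110]: clauses=FTTT -> 0
  row 7 [00111]: clauses=FTTT -> 0
  row 8 [01000]: clauses=FFTT -> 0
  row 9 [01001]: clauses=FFTT -> 0
  row 10 [01010]: clauses=FFTT -> 0
  row 11 [01011]: clauses=FFTT -> 0
  row 12 [01100]: clauses=FTFF -> 0
  row 13 [01101]: clauses=FTTF -> 0
  row 14 [01110]: clauses=FTTF -> 0
  row 15 [01111]: clauses=FTTF -> 0
  row 16 [10000]: clauses=TFTT -> 0
  row 17 [10001]: clauses=TFTT -> 0
  row 18 [10010]: clauses=TFTT -> 0
  row 19 [10011]: clauses=TFTT -> 0
  row 20 [10100]: clauses=TTFT -> 0
  row 21 [10101]: clauses=TTTT -> 1
  row 22 [10110]: clauses=TTTT -> 1
  row 23 [10111]: clauses=TTTT -> 1
  row 24 [11000]: clauses=TFTT -> 0
  row 25 [11001]: clauses=TFTT -> 0
  row 26 [11010]: clauses=TFTT -> 0
  row 27 [11011]: clauses=TFTT -> 0
  row 28 [11100]: clauses=TTFF -> 0
  row 29 [11101]: clauses=TTTF -> 0
  row 30 [11110]: clauses=TTTF -> 0
  row 31 [11111]: clauses=TTTF -> 0
Full result column, 8 rows per line (x1,x2 fixed per line; x3,x4,x5 runs 000..111 left to right):
  rows 0-7 [x1,x2=00]: 00000000  (ones: 0)
  rows 8-15 [x1,x2=01]: 00000000  (ones: 0)
  rows 16-23 [x1,x2=10]: 00000111  (ones: 3)
  rows 24-31 [x1,x2=11]: 00000000  (ones: 0)
Satisfying assignments = 0+0+3+0 = 3

3


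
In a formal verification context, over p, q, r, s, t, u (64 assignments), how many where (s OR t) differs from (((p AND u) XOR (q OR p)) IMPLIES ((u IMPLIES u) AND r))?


F1 = (s OR t)
F2 = (((p AND u) XOR (q OR p)) IMPLIES ((u IMPLIES u) AND r))
Evaluate both on each of 64 rows (bits = p,q,r,s,t,u):
  row 0 [000000]: F1=0 F2=1 (differ) -> 1
  row 1 [000001]: F1=0 F2=1 (differ) -> 1
  row 2 [000010]: F1=1 F2=1 -> 0
  row 3 [000011]: F1=1 F2=1 -> 0
  row 4 [000100]: F1=1 F2=1 -> 0
  (every remaining row is evaluated the same way; all 64 results are listed next)
Full result column, 8 rows per line (p,q,r fixed per line; s,t,u runs 000..111 left to right):
  rows 0-7 [p,q,r=000]: 11000000  (ones: 2)
  rows 8-15 [p,q,r=001]: 11000000  (ones: 2)
  rows 16-23 [p,q,r=010]: 00111111  (ones: 6)
  rows 24-31 [p,q,r=011]: 11000000  (ones: 2)
  rows 32-39 [p,q,r=100]: 01101010  (ones: 4)
  rows 40-47 [p,q,r=101]: 11000000  (ones: 2)
  rows 48-55 [p,q,r=110]: 01101010  (ones: 4)
  rows 56-63 [p,q,r=111]: 11000000  (ones: 2)
Disagreements = 2+2+6+2+4+2+4+2 = 24

24


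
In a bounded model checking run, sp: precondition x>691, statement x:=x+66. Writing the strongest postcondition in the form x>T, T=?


Formula: sp(P, x:=E) = exists old_x. (x = E[old_x/x]) AND P[old_x/x] (old_x is the value of x before the assignment; eliminate old_x by solving x = E[old_x/x] for old_x)
Step 1: Precondition P: x>691, i.e. old_x > 691
Step 2: Assignment gives x = old_x + 66, so old_x = x - 66
Step 3: Substitute into P: x - 66 > 691
Step 4: Simplify: x > 691+66 = 757

757


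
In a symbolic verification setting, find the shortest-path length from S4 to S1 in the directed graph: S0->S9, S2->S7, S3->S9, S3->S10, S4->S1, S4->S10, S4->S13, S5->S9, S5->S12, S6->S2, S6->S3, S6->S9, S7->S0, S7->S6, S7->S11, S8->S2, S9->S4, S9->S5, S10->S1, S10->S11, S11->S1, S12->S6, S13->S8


BFS layer-by-layer from S4:
  dist 0: {S4}
  dist 1: {S1, S10, S13}
  -> S1 reached at distance 1
Shortest path length = 1

1


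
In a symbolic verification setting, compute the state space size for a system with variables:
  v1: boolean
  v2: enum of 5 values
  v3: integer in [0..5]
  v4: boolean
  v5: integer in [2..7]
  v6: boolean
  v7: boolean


State space = product of domain sizes of all variables.
Domain sizes:
  v1 (boolean): 2
  v2 (enum of 5 values): 5
  v3 (integer in [0..5]): 6
  v4 (boolean): 2
  v5 (integer in [2..7]): 6
  v6 (boolean): 2
  v7 (boolean): 2
Product = 2 * 5 * 6 * 2 * 6 * 2 * 2 = 2880

2880


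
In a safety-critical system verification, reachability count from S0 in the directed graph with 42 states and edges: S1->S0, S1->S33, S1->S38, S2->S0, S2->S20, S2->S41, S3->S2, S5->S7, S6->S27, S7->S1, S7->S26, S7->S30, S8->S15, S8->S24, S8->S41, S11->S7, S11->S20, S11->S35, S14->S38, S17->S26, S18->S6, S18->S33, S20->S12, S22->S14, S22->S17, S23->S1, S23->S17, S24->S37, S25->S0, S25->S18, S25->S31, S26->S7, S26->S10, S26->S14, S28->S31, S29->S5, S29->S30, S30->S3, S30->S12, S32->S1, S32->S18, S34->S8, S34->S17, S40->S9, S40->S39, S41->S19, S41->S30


BFS from S0:
  layer 0: {S0}
Reachable set: {S0}
Count = 1

1


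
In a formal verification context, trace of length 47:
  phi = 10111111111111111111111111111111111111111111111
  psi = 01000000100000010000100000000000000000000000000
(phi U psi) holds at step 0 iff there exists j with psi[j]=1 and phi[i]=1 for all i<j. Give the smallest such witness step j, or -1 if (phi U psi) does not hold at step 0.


(phi U psi) at 0: need smallest j with psi[j]=1 and phi[i]=1 for all i in [0,j).
Scan from step 0:
  step 0: phi=1, psi=0 -> continue
  step 1: psi=1 and phi held for [0,1) -> witness found
Witness step = 1

1


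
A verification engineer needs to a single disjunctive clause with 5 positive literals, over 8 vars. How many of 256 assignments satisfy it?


Step 1: Total=2^8=256
Step 2: Unsat when all 5 false: 2^3=8
Step 3: Sat=256-8=248

248


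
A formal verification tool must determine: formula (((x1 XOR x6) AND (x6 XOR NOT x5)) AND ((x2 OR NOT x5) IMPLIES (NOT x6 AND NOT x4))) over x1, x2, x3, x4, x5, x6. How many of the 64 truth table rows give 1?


Formula: (((x1 XOR x6) AND (x6 XOR NOT x5)) AND ((x2 OR NOT x5) IMPLIES (NOT x6 AND NOT x4))) over 6 vars (64 rows)
Evaluate each row (x1, x2, x3, x4, x5, x6 as bits, MSB first):
  row 0 [000000]: (((0 XOR 0) AND (0 XOR NOT 0)) AND ((0 OR NOT 0) IMPLIES (NOT 0 AND NOT 0))) -> 0
  row 1 [000001]: (((0 XOR 1) AND (1 XOR NOT 0)) AND ((0 OR NOT 0) IMPLIES (NOT 1 AND NOT 0))) -> 0
  row 2 [000010]: (((0 XOR 0) AND (0 XOR NOT 1)) AND ((0 OR NOT 1) IMPLIES (NOT 0 AND NOT 0))) -> 0
  row 3 [000011]: (((0 XOR 1) AND (1 XOR NOT 1)) AND ((0 OR NOT 1) IMPLIES (NOT 1 AND NOT 0))) -> 1
  row 4 [000100]: (((0 XOR 0) AND (0 XOR NOT 0)) AND ((0 OR NOT 0) IMPLIES (NOT 0 AND NOT 1))) -> 0
  (every remaining row is evaluated the same way; all 64 results are listed next)
Full result column, 8 rows per line (x1,x2,x3 fixed per line; x4,x5,x6 runs 000..111 left to right):
  rows 0-7 [x1,x2,x3=000]: 00010001  (ones: 2)
  rows 8-15 [x1,x2,x3=001]: 00010001  (ones: 2)
  rows 16-23 [x1,x2,x3=010]: 00000000  (ones: 0)
  rows 24-31 [x1,x2,x3=011]: 00000000  (ones: 0)
  rows 32-39 [x1,x2,x3=100]: 10000000  (ones: 1)
  rows 40-47 [x1,x2,x3=101]: 10000000  (ones: 1)
  rows 48-55 [x1,x2,x3=110]: 10000000  (ones: 1)
  rows 56-63 [x1,x2,x3=111]: 10000000  (ones: 1)
Count of 1-rows = 2+2+0+0+1+1+1+1 = 8

8


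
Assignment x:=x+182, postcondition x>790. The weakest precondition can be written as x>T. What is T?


Formula: wp(x:=E, P) = P[E/x] (substitute E for x in postcondition)
Step 1: Postcondition: x>790
Step 2: Substitute x+182 for x: x+182>790
Step 3: Solve for x: x > 790-182 = 608

608


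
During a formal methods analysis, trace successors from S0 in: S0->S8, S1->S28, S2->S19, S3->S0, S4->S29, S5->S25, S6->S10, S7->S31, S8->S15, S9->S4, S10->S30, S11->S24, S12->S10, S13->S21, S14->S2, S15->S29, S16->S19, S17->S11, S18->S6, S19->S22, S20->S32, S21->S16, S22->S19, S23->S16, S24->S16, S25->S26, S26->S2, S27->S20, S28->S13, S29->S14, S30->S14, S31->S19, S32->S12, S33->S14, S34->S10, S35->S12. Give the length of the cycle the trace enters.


Trace from S0 until a state repeats:
  S0 -> S8 -> S15 -> S29 -> S14 -> S2 -> S19 -> S22 -> S19
S19 first seen at step 6, revisited at step 8.
Cycle length = 8 - 6 = 2

2


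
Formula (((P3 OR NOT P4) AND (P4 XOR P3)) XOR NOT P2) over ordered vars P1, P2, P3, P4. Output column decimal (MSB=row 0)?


Formula: (((P3 OR NOT P4) AND (P4 XOR P3)) XOR NOT P2) over P1, P2, P3, P4 (16 rows)
Evaluate each row (bits = P1,P2,P3,P4, MSB first):
  row 0 [0000]: (((0 OR NOT 0) AND (0 XOR 0)) XOR NOT 0) -> 1
  row 1 [0001]: (((0 OR NOT 1) AND (1 XOR 0)) XOR NOT 0) -> 1
  row 2 [0010]: (((1 OR NOT 0) AND (0 XOR 1)) XOR NOT 0) -> 0
  row 3 [0011]: (((1 OR NOT 1) AND (1 XOR 1)) XOR NOT 0) -> 1
  row 4 [0100]: (((0 OR NOT 0) AND (0 XOR 0)) XOR NOT 1) -> 0
  row 5 [0101]: (((0 OR NOT 1) AND (1 XOR 0)) XOR NOT 1) -> 0
  row 6 [0110]: (((1 OR NOT 0) AND (0 XOR 1)) XOR NOT 1) -> 1
  row 7 [0111]: (((1 OR NOT 1) AND (1 XOR 1)) XOR NOT 1) -> 0
  row 8 [1000]: (((0 OR NOT 0) AND (0 XOR 0)) XOR NOT 0) -> 1
  row 9 [1001]: (((0 OR NOT 1) AND (1 XOR 0)) XOR NOT 0) -> 1
  row 10 [1010]: (((1 OR NOT 0) AND (0 XOR 1)) XOR NOT 0) -> 0
  row 11 [1011]: (((1 OR NOT 1) AND (1 XOR 1)) XOR NOT 0) -> 1
  row 12 [1100]: (((0 OR NOT 0) AND (0 XOR 0)) XOR NOT 1) -> 0
  row 13 [1101]: (((0 OR NOT 1) AND (1 XOR 0)) XOR NOT 1) -> 0
  row 14 [1110]: (((1 OR NOT 0) AND (0 XOR 1)) XOR NOT 1) -> 1
  row 15 [1111]: (((1 OR NOT 1) AND (1 XOR 1)) XOR NOT 1) -> 0
Full result column, 4 rows per line (P1,P2 fixed per line; P3,P4 runs 00..11 left to right):
  rows 0-3 [P1,P2=00]: 1101  = hex D
  rows 4-7 [P1,P2=01]: 0010  = hex 2
  rows 8-11 [P1,P2=10]: 1101  = hex D
  rows 12-15 [P1,P2=11]: 0010  = hex 2
Output column (row 0 .. row 15) = 1101001011010010
Output column grouped in 4s = 1101 0010 1101 0010 = 0xD2D2
Convert to decimal digit by digit (value = value*16 + digit):
  D -> 13
  13*16 + 2 = 210
  210*16 + 13 (D) = 3373
  3373*16 + 2 = 53970
Decimal = 53970

53970


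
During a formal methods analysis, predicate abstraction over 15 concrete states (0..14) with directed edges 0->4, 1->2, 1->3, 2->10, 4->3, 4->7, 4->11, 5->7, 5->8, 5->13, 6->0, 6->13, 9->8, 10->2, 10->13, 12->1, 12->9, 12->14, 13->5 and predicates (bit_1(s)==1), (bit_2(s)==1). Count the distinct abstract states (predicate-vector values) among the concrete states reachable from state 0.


BFS from 0:
Concrete reachable: {0, 3, 4, 7, 11}
Abstract via predicates (bit_1(s)==1), (bit_2(s)==1):
  (0,0) <- {0}
  (0,1) <- {4}
  (1,0) <- {3, 11}
  (1,1) <- {7}
Distinct abstract states = 4

4


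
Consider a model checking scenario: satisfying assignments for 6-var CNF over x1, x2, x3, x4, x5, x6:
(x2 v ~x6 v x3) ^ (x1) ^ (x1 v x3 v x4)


CNF with 3 clauses over 6 vars (64 assignments).
An assignment satisfies CNF iff every clause has >=1 true literal.
Check each row (bits = x1,x2,x3,x4,x5,x6; clause T/F shown):
  row 0 [000000]: clauses=TFF -> 0
  row 1 [000001]: clauses=FFF -> 0
  row 2 [000010]: clauses=TFF -> 0
  row 3 [000011]: clauses=FFF -> 0
  row 4 [000100]: clauses=TFT -> 0
  (every remaining row is evaluated the same way; all 64 results are listed next)
Full result column, 8 rows per line (x1,x2,x3 fixed per line; x4,x5,x6 runs 000..111 left to right):
  rows 0-7 [x1,x2,x3=000]: 00000000  (ones: 0)
  rows 8-15 [x1,x2,x3=001]: 00000000  (ones: 0)
  rows 16-23 [x1,x2,x3=010]: 00000000  (ones: 0)
  rows 24-31 [x1,x2,x3=011]: 00000000  (ones: 0)
  rows 32-39 [x1,x2,x3=100]: 10101010  (ones: 4)
  rows 40-47 [x1,x2,x3=101]: 11111111  (ones: 8)
  rows 48-55 [x1,x2,x3=110]: 11111111  (ones: 8)
  rows 56-63 [x1,x2,x3=111]: 11111111  (ones: 8)
Satisfying assignments = 0+0+0+0+4+8+8+8 = 28

28


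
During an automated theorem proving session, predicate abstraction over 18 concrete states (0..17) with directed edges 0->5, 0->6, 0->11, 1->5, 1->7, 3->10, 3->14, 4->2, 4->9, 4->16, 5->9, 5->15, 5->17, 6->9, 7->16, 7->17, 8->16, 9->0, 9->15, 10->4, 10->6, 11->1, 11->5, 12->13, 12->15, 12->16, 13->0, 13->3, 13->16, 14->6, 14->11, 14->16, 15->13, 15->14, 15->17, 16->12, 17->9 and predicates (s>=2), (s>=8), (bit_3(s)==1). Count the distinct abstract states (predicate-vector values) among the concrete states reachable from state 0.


BFS from 0:
Concrete reachable: {0, 1, 2, 3, 4, 5, 6, 7, 9, 10, 11, 12, 13, 14, 15, 16, 17}
Abstract via predicates (s>=2), (s>=8), (bit_3(s)==1):
  (0,0,0) <- {0, 1}
  (1,0,0) <- {2, 3, 4, 5, 6, 7}
  (1,1,0) <- {16, 17}
  (1,1,1) <- {9, 10, 11, 12, 13, 14, 15}
Distinct abstract states = 4

4


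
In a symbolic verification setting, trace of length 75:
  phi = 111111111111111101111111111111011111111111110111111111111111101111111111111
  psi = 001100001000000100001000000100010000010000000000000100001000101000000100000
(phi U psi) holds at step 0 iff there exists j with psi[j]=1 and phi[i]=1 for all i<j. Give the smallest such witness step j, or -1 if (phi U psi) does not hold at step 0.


(phi U psi) at 0: need smallest j with psi[j]=1 and phi[i]=1 for all i in [0,j).
Scan from step 0:
  step 0: phi=1, psi=0 -> continue
  step 1: phi=1, psi=0 -> continue
  step 2: psi=1 and phi held for [0,2) -> witness found
Witness step = 2

2


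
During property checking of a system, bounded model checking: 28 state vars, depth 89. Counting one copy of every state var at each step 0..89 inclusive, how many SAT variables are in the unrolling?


BMC unrolls to depth k, creating one copy of each state var for steps 0..k.
Step count = 89 + 1 = 90 (steps 0 through 89)
Vars per step = 28
Total = 28 * 90 = 2520

2520


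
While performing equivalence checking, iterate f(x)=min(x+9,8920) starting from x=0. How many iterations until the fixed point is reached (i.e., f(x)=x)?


Step 1: x=0, cap=8920, increment=9
Step 2: x grows by 9 each step until capped at 8920; fixed point is x=8920
Step 3: iterations = ceil(8920/9) = 992

992


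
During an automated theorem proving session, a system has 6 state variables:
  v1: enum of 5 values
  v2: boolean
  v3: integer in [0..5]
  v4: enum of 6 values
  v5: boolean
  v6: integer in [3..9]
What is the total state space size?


State space = product of domain sizes of all variables.
Domain sizes:
  v1 (enum of 5 values): 5
  v2 (boolean): 2
  v3 (integer in [0..5]): 6
  v4 (enum of 6 values): 6
  v5 (boolean): 2
  v6 (integer in [3..9]): 7
Product = 5 * 2 * 6 * 6 * 2 * 7 = 5040

5040


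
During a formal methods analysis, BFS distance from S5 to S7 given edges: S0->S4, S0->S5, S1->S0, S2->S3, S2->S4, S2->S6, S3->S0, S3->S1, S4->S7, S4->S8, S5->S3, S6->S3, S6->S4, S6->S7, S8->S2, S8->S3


BFS layer-by-layer from S5:
  dist 0: {S5}
  dist 1: {S3}
  dist 2: {S0, S1}
  dist 3: {S4}
  dist 4: {S7, S8}
  -> S7 reached at distance 4
Shortest path length = 4

4


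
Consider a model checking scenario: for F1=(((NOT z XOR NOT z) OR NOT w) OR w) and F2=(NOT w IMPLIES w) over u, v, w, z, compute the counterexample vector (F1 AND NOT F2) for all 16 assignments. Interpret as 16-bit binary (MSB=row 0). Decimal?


F1 = (((NOT z XOR NOT z) OR NOT w) OR w)
F2 = (NOT w IMPLIES w)
Counterexample to F1=>F2 is where F1=1 and F2=0.
Evaluate each row (bits = u,v,w,z, MSB first):
  row 0 [0000]: F1=1 F2=0 -> F1&~F2 -> 1
  row 1 [0001]: F1=1 F2=0 -> F1&~F2 -> 1
  row 2 [0010]: F1=1 F2=1 -> F1&~F2 -> 0
  row 3 [0011]: F1=1 F2=1 -> F1&~F2 -> 0
  row 4 [0100]: F1=1 F2=0 -> F1&~F2 -> 1
  row 5 [0101]: F1=1 F2=0 -> F1&~F2 -> 1
  row 6 [0110]: F1=1 F2=1 -> F1&~F2 -> 0
  row 7 [0111]: F1=1 F2=1 -> F1&~F2 -> 0
  row 8 [1000]: F1=1 F2=0 -> F1&~F2 -> 1
  row 9 [1001]: F1=1 F2=0 -> F1&~F2 -> 1
  row 10 [1010]: F1=1 F2=1 -> F1&~F2 -> 0
  row 11 [1011]: F1=1 F2=1 -> F1&~F2 -> 0
  row 12 [1100]: F1=1 F2=0 -> F1&~F2 -> 1
  row 13 [1101]: F1=1 F2=0 -> F1&~F2 -> 1
  row 14 [1110]: F1=1 F2=1 -> F1&~F2 -> 0
  row 15 [1111]: F1=1 F2=1 -> F1&~F2 -> 0
Full result column, 4 rows per line (u,v fixed per line; w,z runs 00..11 left to right):
  rows 0-3 [u,v=00]: 1100  = hex C
  rows 4-7 [u,v=01]: 1100  = hex C
  rows 8-11 [u,v=10]: 1100  = hex C
  rows 12-15 [u,v=11]: 1100  = hex C
Counterexample vector (row 0 .. row 15) = 1100110011001100
Output column grouped in 4s = 1100 1100 1100 1100 = 0xCCCC
Convert to decimal digit by digit (value = value*16 + digit):
  C -> 12
  12*16 + 12 (C) = 204
  204*16 + 12 (C) = 3276
  3276*16 + 12 (C) = 52428
Decimal = 52428

52428


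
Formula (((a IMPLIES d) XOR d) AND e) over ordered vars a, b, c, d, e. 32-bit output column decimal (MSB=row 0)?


Formula: (((a IMPLIES d) XOR d) AND e) over a, b, c, d, e (32 rows)
Evaluate each row (bits = a,b,c,d,e, MSB first):
  row 0 [00000]: (((0 IMPLIES 0) XOR 0) AND 0) -> 0
  row 1 [00001]: (((0 IMPLIES 0) XOR 0) AND 1) -> 1
  row 2 [00010]: (((0 IMPLIES 1) XOR 1) AND 0) -> 0
  row 3 [00011]: (((0 IMPLIES 1) XOR 1) AND 1) -> 0
  row 4 [00100]: (((0 IMPLIES 0) XOR 0) AND 0) -> 0
  row 5 [00101]: (((0 IMPLIES 0) XOR 0) AND 1) -> 1
  row 6 [00110]: (((0 IMPLIES 1) XOR 1) AND 0) -> 0
  row 7 [00111]: (((0 IMPLIES 1) XOR 1) AND 1) -> 0
  row 8 [01000]: (((0 IMPLIES 0) XOR 0) AND 0) -> 0
  row 9 [01001]: (((0 IMPLIES 0) XOR 0) AND 1) -> 1
  row 10 [01010]: (((0 IMPLIES 1) XOR 1) AND 0) -> 0
  row 11 [01011]: (((0 IMPLIES 1) XOR 1) AND 1) -> 0
  row 12 [01100]: (((0 IMPLIES 0) XOR 0) AND 0) -> 0
  row 13 [01101]: (((0 IMPLIES 0) XOR 0) AND 1) -> 1
  row 14 [01110]: (((0 IMPLIES 1) XOR 1) AND 0) -> 0
  row 15 [01111]: (((0 IMPLIES 1) XOR 1) AND 1) -> 0
  row 16 [10000]: (((1 IMPLIES 0) XOR 0) AND 0) -> 0
  row 17 [10001]: (((1 IMPLIES 0) XOR 0) AND 1) -> 0
  row 18 [10010]: (((1 IMPLIES 1) XOR 1) AND 0) -> 0
  row 19 [10011]: (((1 IMPLIES 1) XOR 1) AND 1) -> 0
  row 20 [10100]: (((1 IMPLIES 0) XOR 0) AND 0) -> 0
  row 21 [10101]: (((1 IMPLIES 0) XOR 0) AND 1) -> 0
  row 22 [10110]: (((1 IMPLIES 1) XOR 1) AND 0) -> 0
  row 23 [10111]: (((1 IMPLIES 1) XOR 1) AND 1) -> 0
  row 24 [11000]: (((1 IMPLIES 0) XOR 0) AND 0) -> 0
  row 25 [11001]: (((1 IMPLIES 0) XOR 0) AND 1) -> 0
  row 26 [11010]: (((1 IMPLIES 1) XOR 1) AND 0) -> 0
  row 27 [11011]: (((1 IMPLIES 1) XOR 1) AND 1) -> 0
  row 28 [11100]: (((1 IMPLIES 0) XOR 0) AND 0) -> 0
  row 29 [11101]: (((1 IMPLIES 0) XOR 0) AND 1) -> 0
  row 30 [11110]: (((1 IMPLIES 1) XOR 1) AND 0) -> 0
  row 31 [11111]: (((1 IMPLIES 1) XOR 1) AND 1) -> 0
Full result column, 4 rows per line (a,b,c fixed per line; d,e runs 00..11 left to right):
  rows 0-3 [a,b,c=000]: 0100  = hex 4
  rows 4-7 [a,b,c=001]: 0100  = hex 4
  rows 8-11 [a,b,c=010]: 0100  = hex 4
  rows 12-15 [a,b,c=011]: 0100  = hex 4
  rows 16-19 [a,b,c=100]: 0000  = hex 0
  rows 20-23 [a,b,c=101]: 0000  = hex 0
  rows 24-27 [a,b,c=110]: 0000  = hex 0
  rows 28-31 [a,b,c=111]: 0000  = hex 0
Output column (row 0 .. row 31) = 01000100010001000000000000000000
Output column grouped in 4s = 0100 0100 0100 0100 0000 0000 0000 0000 = 0x44440000
Convert to decimal digit by digit (value = value*16 + digit):
  4 -> 4
  4*16 + 4 = 68
  68*16 + 4 = 1092
  1092*16 + 4 = 17476
  17476*16 + 0 = 279616
  279616*16 + 0 = 4473856
  4473856*16 + 0 = 71581696
  71581696*16 + 0 = 1145307136
Decimal = 1145307136

1145307136


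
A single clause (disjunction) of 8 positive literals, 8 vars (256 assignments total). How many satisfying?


Step 1: Total=2^8=256
Step 2: Unsat when all 8 false: 2^0=1
Step 3: Sat=256-1=255

255


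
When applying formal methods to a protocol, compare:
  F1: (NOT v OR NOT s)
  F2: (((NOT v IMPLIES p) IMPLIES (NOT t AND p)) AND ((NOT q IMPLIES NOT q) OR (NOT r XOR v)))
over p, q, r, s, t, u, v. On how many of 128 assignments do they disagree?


F1 = (NOT v OR NOT s)
F2 = (((NOT v IMPLIES p) IMPLIES (NOT t AND p)) AND ((NOT q IMPLIES NOT q) OR (NOT r XOR v)))
Evaluate both on each of 128 rows (bits = p,q,r,s,t,u,v):
  row 0 [0000000]: F1=1 F2=1 -> 0
  row 1 [0000001]: F1=1 F2=0 (differ) -> 1
  row 2 [0000010]: F1=1 F2=1 -> 0
  row 3 [0000011]: F1=1 F2=0 (differ) -> 1
  row 4 [0000100]: F1=1 F2=1 -> 0
  (every remaining row is evaluated the same way; all 128 results are listed next)
Full result column, 8 rows per line (p,q,r,s fixed per line; t,u,v runs 000..111 left to right):
  rows 0-7 [p,q,r,s=0000]: 01010101  (ones: 4)
  rows 8-15 [p,q,r,s=0001]: 00000000  (ones: 0)
  rows 16-23 [p,q,r,s=0010]: 01010101  (ones: 4)
  rows 24-31 [p,q,r,s=0011]: 00000000  (ones: 0)
  rows 32-39 [p,q,r,s=0100]: 01010101  (ones: 4)
  rows 40-47 [p,q,r,s=0101]: 00000000  (ones: 0)
  rows 48-55 [p,q,r,s=0110]: 01010101  (ones: 4)
  rows 56-63 [p,q,r,s=0111]: 00000000  (ones: 0)
  rows 64-71 [p,q,r,s=1000]: 00001111  (ones: 4)
  rows 72-79 [p,q,r,s=1001]: 01011010  (ones: 4)
  rows 80-87 [p,q,r,s=1010]: 00001111  (ones: 4)
  rows 88-95 [p,q,r,s=1011]: 01011010  (ones: 4)
  rows 96-103 [p,q,r,s=1100]: 00001111  (ones: 4)
  rows 104-111 [p,q,r,s=1101]: 01011010  (ones: 4)
  rows 112-119 [p,q,r,s=1110]: 00001111  (ones: 4)
  rows 120-127 [p,q,r,s=1111]: 01011010  (ones: 4)
Disagreements = 4+0+4+0+4+0+4+0+4+4+4+4+4+4+4+4 = 48

48


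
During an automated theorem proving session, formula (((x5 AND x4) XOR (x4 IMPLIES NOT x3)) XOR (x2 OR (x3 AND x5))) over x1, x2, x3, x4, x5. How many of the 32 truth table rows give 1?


Formula: (((x5 AND x4) XOR (x4 IMPLIES NOT x3)) XOR (x2 OR (x3 AND x5))) over 5 vars (32 rows)
Evaluate each row (x1, x2, x3, x4, x5 as bits, MSB first):
  row 0 [00000]: (((0 AND 0) XOR (0 IMPLIES NOT 0)) XOR (0 OR (0 AND 0))) -> 1
  row 1 [00001]: (((1 AND 0) XOR (0 IMPLIES NOT 0)) XOR (0 OR (0 AND 1))) -> 1
  row 2 [00010]: (((0 AND 1) XOR (1 IMPLIES NOT 0)) XOR (0 OR (0 AND 0))) -> 1
  row 3 [00011]: (((1 AND 1) XOR (1 IMPLIES NOT 0)) XOR (0 OR (0 AND 1))) -> 0
  row 4 [00100]: (((0 AND 0) XOR (0 IMPLIES NOT 1)) XOR (0 OR (1 AND 0))) -> 1
  row 5 [00101]: (((1 AND 0) XOR (0 IMPLIES NOT 1)) XOR (0 OR (1 AND 1))) -> 0
  row 6 [00110]: (((0 AND 1) XOR (1 IMPLIES NOT 1)) XOR (0 OR (1 AND 0))) -> 0
  row 7 [00111]: (((1 AND 1) XOR (1 IMPLIES NOT 1)) XOR (0 OR (1 AND 1))) -> 0
  row 8 [01000]: (((0 AND 0) XOR (0 IMPLIES NOT 0)) XOR (1 OR (0 AND 0))) -> 0
  row 9 [01001]: (((1 AND 0) XOR (0 IMPLIES NOT 0)) XOR (1 OR (0 AND 1))) -> 0
  row 10 [01010]: (((0 AND 1) XOR (1 IMPLIES NOT 0)) XOR (1 OR (0 AND 0))) -> 0
  row 11 [01011]: (((1 AND 1) XOR (1 IMPLIES NOT 0)) XOR (1 OR (0 AND 1))) -> 1
  row 12 [01100]: (((0 AND 0) XOR (0 IMPLIES NOT 1)) XOR (1 OR (1 AND 0))) -> 0
  row 13 [01101]: (((1 AND 0) XOR (0 IMPLIES NOT 1)) XOR (1 OR (1 AND 1))) -> 0
  row 14 [01110]: (((0 AND 1) XOR (1 IMPLIES NOT 1)) XOR (1 OR (1 AND 0))) -> 1
  row 15 [01111]: (((1 AND 1) XOR (1 IMPLIES NOT 1)) XOR (1 OR (1 AND 1))) -> 0
  row 16 [10000]: (((0 AND 0) XOR (0 IMPLIES NOT 0)) XOR (0 OR (0 AND 0))) -> 1
  row 17 [10001]: (((1 AND 0) XOR (0 IMPLIES NOT 0)) XOR (0 OR (0 AND 1))) -> 1
  row 18 [10010]: (((0 AND 1) XOR (1 IMPLIES NOT 0)) XOR (0 OR (0 AND 0))) -> 1
  row 19 [10011]: (((1 AND 1) XOR (1 IMPLIES NOT 0)) XOR (0 OR (0 AND 1))) -> 0
  row 20 [10100]: (((0 AND 0) XOR (0 IMPLIES NOT 1)) XOR (0 OR (1 AND 0))) -> 1
  row 21 [10101]: (((1 AND 0) XOR (0 IMPLIES NOT 1)) XOR (0 OR (1 AND 1))) -> 0
  row 22 [10110]: (((0 AND 1) XOR (1 IMPLIES NOT 1)) XOR (0 OR (1 AND 0))) -> 0
  row 23 [10111]: (((1 AND 1) XOR (1 IMPLIES NOT 1)) XOR (0 OR (1 AND 1))) -> 0
  row 24 [11000]: (((0 AND 0) XOR (0 IMPLIES NOT 0)) XOR (1 OR (0 AND 0))) -> 0
  row 25 [11001]: (((1 AND 0) XOR (0 IMPLIES NOT 0)) XOR (1 OR (0 AND 1))) -> 0
  row 26 [11010]: (((0 AND 1) XOR (1 IMPLIES NOT 0)) XOR (1 OR (0 AND 0))) -> 0
  row 27 [11011]: (((1 AND 1) XOR (1 IMPLIES NOT 0)) XOR (1 OR (0 AND 1))) -> 1
  row 28 [11100]: (((0 AND 0) XOR (0 IMPLIES NOT 1)) XOR (1 OR (1 AND 0))) -> 0
  row 29 [11101]: (((1 AND 0) XOR (0 IMPLIES NOT 1)) XOR (1 OR (1 AND 1))) -> 0
  row 30 [11110]: (((0 AND 1) XOR (1 IMPLIES NOT 1)) XOR (1 OR (1 AND 0))) -> 1
  row 31 [11111]: (((1 AND 1) XOR (1 IMPLIES NOT 1)) XOR (1 OR (1 AND 1))) -> 0
Full result column, 8 rows per line (x1,x2 fixed per line; x3,x4,x5 runs 000..111 left to right):
  rows 0-7 [x1,x2=00]: 11101000  (ones: 4)
  rows 8-15 [x1,x2=01]: 00010010  (ones: 2)
  rows 16-23 [x1,x2=10]: 11101000  (ones: 4)
  rows 24-31 [x1,x2=11]: 00010010  (ones: 2)
Count of 1-rows = 4+2+4+2 = 12

12
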